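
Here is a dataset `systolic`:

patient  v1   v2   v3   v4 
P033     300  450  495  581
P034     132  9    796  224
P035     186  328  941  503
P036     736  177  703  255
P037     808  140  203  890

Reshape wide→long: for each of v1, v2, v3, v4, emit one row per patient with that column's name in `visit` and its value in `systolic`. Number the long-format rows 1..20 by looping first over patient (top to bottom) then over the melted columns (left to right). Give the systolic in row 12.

20 rows total (5 × 4). Row 12: index ⌊(12-1)/4⌋ = 2 into patient → P035; (12-1) mod 4 = 3 into the melted columns → v4.
So row 12 is (P035, v4, 503); systolic = 503.

503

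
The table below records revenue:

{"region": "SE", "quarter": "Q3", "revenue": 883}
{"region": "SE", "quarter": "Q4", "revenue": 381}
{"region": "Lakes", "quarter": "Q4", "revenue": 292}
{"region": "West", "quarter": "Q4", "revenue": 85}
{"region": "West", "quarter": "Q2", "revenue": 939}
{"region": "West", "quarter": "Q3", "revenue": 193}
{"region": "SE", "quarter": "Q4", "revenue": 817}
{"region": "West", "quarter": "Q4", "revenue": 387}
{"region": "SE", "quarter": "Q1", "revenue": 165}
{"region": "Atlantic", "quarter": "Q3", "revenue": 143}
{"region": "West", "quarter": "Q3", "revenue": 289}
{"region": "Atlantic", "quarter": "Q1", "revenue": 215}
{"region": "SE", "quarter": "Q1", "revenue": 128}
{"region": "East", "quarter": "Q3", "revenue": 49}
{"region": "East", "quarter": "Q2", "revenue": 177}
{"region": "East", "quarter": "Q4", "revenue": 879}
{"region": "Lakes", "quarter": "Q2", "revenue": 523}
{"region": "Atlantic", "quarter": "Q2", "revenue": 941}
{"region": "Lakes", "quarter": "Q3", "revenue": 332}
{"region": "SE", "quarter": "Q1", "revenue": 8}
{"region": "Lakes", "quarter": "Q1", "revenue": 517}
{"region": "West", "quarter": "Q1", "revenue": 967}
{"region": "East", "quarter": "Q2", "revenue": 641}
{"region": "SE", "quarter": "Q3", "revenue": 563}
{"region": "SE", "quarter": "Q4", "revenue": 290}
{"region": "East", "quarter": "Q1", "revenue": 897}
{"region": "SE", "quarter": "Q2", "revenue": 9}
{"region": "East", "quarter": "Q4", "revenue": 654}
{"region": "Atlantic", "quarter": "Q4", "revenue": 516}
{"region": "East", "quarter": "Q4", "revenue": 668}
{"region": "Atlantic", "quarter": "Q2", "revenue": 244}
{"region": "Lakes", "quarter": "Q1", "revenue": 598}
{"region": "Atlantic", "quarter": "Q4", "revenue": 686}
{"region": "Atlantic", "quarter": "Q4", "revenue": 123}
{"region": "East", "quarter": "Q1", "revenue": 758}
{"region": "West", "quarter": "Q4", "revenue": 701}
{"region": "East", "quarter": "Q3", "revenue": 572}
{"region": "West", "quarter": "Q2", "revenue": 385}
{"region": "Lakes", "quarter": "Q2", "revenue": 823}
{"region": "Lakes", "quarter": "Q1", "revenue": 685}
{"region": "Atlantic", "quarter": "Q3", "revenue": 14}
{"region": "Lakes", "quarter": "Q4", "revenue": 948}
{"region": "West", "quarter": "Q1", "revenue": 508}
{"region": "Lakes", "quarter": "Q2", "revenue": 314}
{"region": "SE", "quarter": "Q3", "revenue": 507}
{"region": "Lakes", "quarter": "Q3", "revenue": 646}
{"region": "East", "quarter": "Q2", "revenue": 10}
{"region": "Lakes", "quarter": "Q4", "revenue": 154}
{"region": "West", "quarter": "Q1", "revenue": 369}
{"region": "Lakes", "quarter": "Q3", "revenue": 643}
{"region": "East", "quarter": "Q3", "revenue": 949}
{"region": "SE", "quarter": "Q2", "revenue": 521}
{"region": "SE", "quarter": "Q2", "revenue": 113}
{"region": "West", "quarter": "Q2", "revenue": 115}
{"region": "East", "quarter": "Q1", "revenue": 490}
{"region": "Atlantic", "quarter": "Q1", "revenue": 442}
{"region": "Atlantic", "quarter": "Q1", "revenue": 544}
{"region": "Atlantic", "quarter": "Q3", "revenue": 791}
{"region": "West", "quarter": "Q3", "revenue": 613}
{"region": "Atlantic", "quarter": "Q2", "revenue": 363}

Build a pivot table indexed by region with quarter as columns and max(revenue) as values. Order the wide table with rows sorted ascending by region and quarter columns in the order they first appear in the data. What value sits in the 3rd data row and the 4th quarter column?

With rows sorted ascending by region, row 3 is region=Lakes. quarter columns in first-appearance order: Q3, Q4, Q2, Q1; column 4 is Q1.
Long rows with region=Lakes, quarter=Q1: max(517, 598, 685) = 685.

685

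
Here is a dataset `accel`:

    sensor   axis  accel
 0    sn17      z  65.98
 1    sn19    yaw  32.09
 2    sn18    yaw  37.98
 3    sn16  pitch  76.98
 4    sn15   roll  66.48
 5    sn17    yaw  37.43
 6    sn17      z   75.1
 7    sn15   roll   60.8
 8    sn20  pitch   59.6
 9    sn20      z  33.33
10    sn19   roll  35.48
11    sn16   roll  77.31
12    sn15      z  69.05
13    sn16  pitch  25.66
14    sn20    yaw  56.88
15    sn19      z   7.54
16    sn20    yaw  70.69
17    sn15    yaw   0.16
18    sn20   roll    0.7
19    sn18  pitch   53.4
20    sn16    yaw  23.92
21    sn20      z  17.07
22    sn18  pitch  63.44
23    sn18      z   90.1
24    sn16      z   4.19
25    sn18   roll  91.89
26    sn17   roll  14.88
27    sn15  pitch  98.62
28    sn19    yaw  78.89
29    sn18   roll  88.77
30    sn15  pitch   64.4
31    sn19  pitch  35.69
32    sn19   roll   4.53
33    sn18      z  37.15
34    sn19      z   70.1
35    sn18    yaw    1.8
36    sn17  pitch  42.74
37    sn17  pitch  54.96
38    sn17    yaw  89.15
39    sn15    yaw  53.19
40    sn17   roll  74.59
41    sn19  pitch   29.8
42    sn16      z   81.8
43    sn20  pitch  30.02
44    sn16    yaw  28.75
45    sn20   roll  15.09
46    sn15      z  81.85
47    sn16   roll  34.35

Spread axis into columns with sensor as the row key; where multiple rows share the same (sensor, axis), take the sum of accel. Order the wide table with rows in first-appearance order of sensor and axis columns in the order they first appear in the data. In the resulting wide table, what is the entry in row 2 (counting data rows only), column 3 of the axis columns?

65.49

With rows in first-appearance order of sensor, row 2 is sensor=sn19. axis columns in first-appearance order: z, yaw, pitch, roll; column 3 is pitch.
Long rows with sensor=sn19, axis=pitch: 35.69 + 29.8 = 65.49.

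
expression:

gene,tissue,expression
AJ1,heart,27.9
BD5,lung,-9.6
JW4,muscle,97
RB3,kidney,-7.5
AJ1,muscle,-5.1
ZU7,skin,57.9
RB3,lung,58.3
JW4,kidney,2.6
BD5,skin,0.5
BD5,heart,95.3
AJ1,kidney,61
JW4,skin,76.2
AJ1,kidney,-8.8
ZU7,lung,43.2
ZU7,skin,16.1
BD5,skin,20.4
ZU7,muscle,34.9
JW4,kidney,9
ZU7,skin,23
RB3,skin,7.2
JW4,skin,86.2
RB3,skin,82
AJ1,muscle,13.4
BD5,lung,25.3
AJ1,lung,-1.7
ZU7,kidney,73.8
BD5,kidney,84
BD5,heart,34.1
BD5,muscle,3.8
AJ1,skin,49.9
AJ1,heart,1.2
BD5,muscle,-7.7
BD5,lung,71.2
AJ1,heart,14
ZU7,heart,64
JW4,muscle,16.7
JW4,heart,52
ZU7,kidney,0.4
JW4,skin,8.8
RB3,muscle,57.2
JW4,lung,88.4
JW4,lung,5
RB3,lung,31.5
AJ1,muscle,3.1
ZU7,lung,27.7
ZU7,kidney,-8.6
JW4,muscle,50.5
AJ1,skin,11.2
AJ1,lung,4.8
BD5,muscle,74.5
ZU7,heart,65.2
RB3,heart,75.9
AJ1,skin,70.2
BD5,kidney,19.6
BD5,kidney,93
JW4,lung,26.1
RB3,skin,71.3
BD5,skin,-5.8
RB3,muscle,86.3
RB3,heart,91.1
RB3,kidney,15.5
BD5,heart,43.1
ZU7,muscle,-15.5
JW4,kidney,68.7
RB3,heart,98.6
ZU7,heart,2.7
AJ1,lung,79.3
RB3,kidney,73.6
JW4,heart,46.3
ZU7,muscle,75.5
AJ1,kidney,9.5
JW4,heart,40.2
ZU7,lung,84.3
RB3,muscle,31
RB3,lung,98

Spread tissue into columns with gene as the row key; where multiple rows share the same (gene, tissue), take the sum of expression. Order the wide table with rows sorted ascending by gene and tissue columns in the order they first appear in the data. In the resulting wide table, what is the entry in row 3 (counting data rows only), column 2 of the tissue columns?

With rows sorted ascending by gene, row 3 is gene=JW4. tissue columns in first-appearance order: heart, lung, muscle, kidney, skin; column 2 is lung.
Long rows with gene=JW4, tissue=lung: 88.4 + 5 + 26.1 = 119.5.

119.5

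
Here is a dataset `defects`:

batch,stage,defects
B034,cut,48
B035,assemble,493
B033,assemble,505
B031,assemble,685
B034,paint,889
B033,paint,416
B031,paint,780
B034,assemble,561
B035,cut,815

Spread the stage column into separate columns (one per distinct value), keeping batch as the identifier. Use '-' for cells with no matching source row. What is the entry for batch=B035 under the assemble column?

The long row with batch=B035, stage=assemble has defects=493.

493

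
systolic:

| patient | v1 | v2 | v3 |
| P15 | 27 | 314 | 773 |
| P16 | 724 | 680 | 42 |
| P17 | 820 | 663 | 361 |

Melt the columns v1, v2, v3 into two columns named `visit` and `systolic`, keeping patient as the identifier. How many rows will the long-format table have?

3 patient values × 3 melted columns = 9 rows.

9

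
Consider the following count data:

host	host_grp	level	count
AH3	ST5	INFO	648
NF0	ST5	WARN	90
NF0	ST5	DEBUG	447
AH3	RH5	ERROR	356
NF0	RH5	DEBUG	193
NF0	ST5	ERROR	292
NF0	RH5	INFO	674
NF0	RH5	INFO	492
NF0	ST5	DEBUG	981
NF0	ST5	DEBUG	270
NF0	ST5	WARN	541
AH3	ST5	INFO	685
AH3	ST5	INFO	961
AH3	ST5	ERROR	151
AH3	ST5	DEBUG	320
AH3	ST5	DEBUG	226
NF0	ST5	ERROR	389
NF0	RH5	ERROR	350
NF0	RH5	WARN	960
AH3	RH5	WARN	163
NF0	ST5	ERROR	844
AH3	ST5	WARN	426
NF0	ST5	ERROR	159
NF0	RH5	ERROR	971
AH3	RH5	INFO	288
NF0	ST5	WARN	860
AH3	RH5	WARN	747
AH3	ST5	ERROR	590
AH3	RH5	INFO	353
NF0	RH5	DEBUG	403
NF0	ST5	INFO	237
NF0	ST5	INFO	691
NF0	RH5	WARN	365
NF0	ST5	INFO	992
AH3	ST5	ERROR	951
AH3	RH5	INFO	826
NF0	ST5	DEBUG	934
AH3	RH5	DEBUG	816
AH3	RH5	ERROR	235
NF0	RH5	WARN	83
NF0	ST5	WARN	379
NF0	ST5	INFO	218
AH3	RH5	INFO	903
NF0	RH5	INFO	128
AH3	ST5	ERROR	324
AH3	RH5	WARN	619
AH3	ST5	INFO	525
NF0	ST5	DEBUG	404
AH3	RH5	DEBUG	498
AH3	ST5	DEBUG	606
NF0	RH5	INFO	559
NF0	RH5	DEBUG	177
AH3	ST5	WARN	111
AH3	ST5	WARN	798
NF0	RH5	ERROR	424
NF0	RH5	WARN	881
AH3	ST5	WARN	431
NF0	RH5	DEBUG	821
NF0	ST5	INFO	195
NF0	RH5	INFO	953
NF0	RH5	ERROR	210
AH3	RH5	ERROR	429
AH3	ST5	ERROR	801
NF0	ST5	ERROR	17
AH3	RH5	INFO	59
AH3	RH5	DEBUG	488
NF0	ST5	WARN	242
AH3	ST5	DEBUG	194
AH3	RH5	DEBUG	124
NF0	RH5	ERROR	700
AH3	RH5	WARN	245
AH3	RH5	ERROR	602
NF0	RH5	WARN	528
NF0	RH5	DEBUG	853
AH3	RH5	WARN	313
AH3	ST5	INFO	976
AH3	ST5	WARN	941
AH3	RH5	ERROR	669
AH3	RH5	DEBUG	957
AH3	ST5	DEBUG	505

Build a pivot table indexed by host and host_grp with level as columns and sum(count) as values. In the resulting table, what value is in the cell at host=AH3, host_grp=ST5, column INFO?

Rows with host=AH3, host_grp=ST5 and level=INFO: count values are 648, 685, 961, 525, 976.
648 + 685 + 961 + 525 + 976 = 3795.

3795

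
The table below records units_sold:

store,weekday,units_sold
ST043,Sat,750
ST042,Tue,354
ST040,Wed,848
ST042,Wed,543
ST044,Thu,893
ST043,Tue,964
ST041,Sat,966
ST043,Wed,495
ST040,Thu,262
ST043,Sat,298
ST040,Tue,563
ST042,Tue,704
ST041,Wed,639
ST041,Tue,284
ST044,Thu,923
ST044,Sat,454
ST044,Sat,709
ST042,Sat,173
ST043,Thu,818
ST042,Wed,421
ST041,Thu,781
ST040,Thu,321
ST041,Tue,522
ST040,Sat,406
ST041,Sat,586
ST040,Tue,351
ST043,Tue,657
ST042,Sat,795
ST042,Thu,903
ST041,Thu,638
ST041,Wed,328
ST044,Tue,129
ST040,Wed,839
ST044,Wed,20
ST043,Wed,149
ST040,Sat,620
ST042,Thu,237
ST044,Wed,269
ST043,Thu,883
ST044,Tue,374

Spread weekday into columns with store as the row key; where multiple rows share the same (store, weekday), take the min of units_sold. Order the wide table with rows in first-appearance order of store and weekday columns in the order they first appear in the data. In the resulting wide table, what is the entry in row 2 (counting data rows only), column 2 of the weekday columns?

354

With rows in first-appearance order of store, row 2 is store=ST042. weekday columns in first-appearance order: Sat, Tue, Wed, Thu; column 2 is Tue.
Long rows with store=ST042, weekday=Tue: min(354, 704) = 354.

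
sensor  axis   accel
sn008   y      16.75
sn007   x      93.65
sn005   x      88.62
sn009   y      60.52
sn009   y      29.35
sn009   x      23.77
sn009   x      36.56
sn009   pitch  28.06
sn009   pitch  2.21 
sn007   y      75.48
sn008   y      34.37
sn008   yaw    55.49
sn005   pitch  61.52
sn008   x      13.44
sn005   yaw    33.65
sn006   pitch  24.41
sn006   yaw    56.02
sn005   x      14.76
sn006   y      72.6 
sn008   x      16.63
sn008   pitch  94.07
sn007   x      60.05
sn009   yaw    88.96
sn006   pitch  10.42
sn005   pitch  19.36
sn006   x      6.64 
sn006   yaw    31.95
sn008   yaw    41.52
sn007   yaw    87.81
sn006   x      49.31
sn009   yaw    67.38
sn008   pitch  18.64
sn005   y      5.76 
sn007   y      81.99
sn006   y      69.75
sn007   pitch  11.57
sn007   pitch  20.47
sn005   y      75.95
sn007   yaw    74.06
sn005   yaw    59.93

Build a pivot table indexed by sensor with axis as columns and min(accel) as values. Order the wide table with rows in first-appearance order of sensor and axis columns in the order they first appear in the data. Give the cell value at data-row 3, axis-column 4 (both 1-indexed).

33.65

With rows in first-appearance order of sensor, row 3 is sensor=sn005. axis columns in first-appearance order: y, x, pitch, yaw; column 4 is yaw.
Long rows with sensor=sn005, axis=yaw: min(33.65, 59.93) = 33.65.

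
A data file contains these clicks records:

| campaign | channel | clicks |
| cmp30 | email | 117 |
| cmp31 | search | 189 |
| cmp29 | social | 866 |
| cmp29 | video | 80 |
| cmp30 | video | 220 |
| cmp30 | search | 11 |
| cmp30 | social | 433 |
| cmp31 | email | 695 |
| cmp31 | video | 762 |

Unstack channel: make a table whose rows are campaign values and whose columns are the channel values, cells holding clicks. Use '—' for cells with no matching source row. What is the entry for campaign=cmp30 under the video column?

220

The long row with campaign=cmp30, channel=video has clicks=220.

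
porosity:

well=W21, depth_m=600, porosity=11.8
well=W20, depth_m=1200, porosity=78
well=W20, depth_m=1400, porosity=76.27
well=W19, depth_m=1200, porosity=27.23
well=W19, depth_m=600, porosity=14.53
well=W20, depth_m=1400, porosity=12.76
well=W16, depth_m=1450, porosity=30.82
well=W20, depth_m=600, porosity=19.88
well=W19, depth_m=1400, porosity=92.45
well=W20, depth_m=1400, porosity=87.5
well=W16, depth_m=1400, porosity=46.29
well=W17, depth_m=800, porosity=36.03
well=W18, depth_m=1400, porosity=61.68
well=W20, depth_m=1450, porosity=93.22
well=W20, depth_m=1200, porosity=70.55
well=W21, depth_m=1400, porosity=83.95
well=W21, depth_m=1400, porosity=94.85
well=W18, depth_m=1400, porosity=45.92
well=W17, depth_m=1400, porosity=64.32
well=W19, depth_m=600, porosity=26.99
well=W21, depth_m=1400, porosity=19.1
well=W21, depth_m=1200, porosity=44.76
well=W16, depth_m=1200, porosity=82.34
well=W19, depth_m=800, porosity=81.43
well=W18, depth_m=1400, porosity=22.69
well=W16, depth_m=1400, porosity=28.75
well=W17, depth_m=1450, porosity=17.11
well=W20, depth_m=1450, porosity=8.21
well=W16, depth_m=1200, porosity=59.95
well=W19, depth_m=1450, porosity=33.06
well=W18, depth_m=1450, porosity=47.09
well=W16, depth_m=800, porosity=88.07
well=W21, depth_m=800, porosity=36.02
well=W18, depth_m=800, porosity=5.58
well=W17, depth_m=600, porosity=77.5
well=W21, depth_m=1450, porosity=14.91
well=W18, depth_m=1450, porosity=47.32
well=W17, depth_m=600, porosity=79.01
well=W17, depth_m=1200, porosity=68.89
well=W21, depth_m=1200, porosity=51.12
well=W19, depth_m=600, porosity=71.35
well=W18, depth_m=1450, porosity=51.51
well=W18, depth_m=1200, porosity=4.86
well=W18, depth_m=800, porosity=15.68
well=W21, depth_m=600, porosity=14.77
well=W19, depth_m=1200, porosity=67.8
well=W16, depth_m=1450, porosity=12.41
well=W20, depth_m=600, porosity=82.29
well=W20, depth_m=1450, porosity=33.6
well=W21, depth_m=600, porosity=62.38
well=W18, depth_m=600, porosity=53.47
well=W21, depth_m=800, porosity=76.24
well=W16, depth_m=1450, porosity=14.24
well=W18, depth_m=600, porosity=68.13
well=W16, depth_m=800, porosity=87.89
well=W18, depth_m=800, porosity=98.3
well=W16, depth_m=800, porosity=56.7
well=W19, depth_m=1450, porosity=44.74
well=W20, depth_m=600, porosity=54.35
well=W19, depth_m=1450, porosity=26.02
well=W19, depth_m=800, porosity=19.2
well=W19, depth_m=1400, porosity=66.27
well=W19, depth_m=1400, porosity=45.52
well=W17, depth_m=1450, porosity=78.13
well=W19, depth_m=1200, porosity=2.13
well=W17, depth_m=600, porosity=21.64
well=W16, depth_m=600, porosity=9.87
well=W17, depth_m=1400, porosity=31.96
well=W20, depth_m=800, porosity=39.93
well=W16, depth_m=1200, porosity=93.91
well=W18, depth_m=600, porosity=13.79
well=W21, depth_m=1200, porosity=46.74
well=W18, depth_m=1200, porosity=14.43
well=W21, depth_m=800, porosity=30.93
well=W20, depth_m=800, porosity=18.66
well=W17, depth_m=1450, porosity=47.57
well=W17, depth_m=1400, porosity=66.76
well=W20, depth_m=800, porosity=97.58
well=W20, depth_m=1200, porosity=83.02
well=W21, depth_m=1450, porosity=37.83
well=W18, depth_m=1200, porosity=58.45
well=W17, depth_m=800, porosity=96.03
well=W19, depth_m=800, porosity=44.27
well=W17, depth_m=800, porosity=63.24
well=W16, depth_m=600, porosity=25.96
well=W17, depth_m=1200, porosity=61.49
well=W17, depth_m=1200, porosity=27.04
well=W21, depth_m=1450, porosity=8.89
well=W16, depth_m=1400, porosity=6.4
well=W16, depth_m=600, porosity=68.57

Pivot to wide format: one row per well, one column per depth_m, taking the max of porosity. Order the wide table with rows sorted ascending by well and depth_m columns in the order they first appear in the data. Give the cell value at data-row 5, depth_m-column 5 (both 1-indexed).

97.58

With rows sorted ascending by well, row 5 is well=W20. depth_m columns in first-appearance order: 600, 1200, 1400, 1450, 800; column 5 is 800.
Long rows with well=W20, depth_m=800: max(39.93, 18.66, 97.58) = 97.58.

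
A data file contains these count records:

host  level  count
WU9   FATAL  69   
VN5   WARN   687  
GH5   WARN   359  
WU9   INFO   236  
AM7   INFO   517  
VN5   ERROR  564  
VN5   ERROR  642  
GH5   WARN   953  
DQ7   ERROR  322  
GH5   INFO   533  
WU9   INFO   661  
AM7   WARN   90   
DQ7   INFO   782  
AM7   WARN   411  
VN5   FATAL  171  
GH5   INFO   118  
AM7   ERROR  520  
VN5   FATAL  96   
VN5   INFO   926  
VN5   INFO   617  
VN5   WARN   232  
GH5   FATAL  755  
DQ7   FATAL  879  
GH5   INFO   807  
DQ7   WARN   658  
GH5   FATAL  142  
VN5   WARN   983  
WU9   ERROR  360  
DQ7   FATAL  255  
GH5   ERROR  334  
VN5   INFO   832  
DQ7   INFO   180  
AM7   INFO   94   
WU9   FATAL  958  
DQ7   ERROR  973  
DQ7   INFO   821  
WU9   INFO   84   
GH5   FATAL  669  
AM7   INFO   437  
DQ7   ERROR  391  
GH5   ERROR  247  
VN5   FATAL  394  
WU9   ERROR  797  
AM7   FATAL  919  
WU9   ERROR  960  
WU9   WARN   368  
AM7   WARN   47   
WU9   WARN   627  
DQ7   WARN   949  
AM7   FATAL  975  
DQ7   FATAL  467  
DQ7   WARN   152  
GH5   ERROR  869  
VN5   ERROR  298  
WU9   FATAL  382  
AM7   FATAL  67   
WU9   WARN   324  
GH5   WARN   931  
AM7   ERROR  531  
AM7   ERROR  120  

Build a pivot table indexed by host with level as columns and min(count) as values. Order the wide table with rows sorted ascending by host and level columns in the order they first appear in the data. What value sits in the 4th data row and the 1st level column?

With rows sorted ascending by host, row 4 is host=VN5. level columns in first-appearance order: FATAL, WARN, INFO, ERROR; column 1 is FATAL.
Long rows with host=VN5, level=FATAL: min(171, 96, 394) = 96.

96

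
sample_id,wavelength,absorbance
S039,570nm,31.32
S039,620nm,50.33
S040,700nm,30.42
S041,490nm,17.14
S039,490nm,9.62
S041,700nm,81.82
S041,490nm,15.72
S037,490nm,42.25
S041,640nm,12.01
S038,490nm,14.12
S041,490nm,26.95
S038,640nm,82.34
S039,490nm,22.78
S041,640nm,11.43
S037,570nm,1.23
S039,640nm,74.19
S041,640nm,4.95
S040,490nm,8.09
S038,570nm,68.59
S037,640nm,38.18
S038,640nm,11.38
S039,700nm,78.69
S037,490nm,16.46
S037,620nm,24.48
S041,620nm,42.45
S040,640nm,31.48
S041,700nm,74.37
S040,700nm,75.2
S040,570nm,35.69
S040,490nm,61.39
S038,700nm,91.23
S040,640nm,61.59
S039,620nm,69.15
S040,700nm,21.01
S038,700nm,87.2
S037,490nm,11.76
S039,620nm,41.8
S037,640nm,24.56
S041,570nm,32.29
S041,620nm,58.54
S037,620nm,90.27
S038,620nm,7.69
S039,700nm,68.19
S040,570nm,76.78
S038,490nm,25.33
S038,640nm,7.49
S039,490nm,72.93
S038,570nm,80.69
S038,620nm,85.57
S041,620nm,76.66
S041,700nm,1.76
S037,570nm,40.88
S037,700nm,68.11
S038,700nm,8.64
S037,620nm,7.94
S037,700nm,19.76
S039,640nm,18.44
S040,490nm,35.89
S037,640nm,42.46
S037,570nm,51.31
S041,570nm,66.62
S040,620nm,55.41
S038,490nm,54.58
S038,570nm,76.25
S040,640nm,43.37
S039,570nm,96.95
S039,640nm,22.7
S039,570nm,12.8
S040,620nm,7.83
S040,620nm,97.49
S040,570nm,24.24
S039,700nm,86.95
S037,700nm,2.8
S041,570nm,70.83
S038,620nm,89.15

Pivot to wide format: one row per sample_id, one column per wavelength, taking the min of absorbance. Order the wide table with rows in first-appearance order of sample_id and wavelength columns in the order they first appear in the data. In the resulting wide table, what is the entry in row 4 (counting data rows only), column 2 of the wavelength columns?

With rows in first-appearance order of sample_id, row 4 is sample_id=S037. wavelength columns in first-appearance order: 570nm, 620nm, 700nm, 490nm, 640nm; column 2 is 620nm.
Long rows with sample_id=S037, wavelength=620nm: min(24.48, 90.27, 7.94) = 7.94.

7.94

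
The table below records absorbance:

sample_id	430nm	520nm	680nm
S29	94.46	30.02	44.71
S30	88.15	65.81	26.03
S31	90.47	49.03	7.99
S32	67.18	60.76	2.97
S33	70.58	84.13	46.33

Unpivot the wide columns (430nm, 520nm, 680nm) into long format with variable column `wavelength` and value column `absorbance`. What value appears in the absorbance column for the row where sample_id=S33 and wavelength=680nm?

46.33

Unpivoting turns each (sample_id, wide-column) pair into one long row.
The wide cell at row S33, column 680nm holds 46.33, so the long row (S33, 680nm) has absorbance=46.33.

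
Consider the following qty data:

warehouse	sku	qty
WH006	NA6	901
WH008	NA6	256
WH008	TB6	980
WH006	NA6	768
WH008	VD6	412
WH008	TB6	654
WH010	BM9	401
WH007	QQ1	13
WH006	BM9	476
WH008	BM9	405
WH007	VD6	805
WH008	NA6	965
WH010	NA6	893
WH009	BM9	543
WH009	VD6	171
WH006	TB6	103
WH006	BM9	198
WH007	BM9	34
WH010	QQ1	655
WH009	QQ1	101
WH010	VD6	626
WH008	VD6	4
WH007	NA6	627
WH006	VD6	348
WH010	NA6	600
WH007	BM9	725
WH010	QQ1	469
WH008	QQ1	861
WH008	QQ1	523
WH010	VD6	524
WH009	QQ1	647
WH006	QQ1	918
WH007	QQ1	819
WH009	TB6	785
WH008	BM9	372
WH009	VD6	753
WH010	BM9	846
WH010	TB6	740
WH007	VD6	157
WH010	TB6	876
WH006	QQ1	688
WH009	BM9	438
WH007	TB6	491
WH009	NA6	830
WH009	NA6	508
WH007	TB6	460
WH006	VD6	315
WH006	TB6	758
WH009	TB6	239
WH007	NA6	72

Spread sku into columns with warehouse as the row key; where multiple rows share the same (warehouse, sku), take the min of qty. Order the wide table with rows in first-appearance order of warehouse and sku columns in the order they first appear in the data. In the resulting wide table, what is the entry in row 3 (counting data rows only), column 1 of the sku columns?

600

With rows in first-appearance order of warehouse, row 3 is warehouse=WH010. sku columns in first-appearance order: NA6, TB6, VD6, BM9, QQ1; column 1 is NA6.
Long rows with warehouse=WH010, sku=NA6: min(893, 600) = 600.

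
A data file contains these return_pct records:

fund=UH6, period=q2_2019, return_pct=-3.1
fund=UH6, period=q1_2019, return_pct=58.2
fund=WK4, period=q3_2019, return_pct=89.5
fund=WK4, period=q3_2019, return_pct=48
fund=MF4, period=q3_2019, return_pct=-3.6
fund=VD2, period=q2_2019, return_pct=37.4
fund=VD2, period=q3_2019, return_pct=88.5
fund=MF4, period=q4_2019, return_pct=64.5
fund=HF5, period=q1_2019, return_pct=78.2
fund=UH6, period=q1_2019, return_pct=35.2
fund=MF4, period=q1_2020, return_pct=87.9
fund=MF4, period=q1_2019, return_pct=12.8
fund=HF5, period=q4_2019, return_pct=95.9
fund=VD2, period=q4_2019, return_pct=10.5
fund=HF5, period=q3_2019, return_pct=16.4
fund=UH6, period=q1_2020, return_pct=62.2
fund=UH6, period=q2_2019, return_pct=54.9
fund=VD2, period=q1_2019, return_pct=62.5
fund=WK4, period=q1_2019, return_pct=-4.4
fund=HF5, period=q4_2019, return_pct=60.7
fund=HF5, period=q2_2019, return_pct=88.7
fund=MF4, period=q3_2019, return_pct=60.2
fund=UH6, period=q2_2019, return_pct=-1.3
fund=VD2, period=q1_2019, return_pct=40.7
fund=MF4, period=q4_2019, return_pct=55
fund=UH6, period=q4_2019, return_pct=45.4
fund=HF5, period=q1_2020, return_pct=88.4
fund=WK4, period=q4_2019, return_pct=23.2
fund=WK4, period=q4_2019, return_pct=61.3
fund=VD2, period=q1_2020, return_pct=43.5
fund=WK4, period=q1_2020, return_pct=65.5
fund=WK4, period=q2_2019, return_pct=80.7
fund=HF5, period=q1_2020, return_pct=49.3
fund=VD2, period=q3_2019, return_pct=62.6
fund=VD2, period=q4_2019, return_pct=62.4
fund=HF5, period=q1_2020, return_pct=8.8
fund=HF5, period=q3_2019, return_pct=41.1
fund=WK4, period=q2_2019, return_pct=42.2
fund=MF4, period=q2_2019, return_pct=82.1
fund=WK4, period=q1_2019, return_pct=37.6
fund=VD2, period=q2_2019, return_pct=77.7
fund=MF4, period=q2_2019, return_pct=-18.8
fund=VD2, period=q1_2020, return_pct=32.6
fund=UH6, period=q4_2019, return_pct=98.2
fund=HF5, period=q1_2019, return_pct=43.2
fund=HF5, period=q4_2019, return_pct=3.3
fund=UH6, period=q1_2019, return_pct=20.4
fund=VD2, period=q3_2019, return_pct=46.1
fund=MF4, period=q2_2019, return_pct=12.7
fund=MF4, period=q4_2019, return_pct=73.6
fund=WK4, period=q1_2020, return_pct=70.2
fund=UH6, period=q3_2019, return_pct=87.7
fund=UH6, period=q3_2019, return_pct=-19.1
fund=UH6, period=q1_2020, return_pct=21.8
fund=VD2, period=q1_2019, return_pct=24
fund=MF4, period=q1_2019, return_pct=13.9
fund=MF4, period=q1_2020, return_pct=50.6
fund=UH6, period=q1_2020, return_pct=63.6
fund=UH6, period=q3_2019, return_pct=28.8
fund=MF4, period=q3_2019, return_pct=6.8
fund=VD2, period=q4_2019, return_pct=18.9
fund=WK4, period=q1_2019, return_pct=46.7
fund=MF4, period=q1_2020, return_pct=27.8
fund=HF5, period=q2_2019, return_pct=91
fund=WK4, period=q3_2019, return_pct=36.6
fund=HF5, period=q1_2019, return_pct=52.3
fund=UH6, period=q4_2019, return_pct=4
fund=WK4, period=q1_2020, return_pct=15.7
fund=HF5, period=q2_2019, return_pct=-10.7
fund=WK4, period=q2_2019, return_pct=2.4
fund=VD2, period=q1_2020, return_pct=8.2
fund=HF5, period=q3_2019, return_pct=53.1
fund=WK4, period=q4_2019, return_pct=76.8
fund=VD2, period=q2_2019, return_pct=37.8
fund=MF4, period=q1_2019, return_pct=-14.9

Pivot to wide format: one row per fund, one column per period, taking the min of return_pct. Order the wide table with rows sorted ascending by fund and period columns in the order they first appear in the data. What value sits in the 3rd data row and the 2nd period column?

With rows sorted ascending by fund, row 3 is fund=UH6. period columns in first-appearance order: q2_2019, q1_2019, q3_2019, q4_2019, q1_2020; column 2 is q1_2019.
Long rows with fund=UH6, period=q1_2019: min(58.2, 35.2, 20.4) = 20.4.

20.4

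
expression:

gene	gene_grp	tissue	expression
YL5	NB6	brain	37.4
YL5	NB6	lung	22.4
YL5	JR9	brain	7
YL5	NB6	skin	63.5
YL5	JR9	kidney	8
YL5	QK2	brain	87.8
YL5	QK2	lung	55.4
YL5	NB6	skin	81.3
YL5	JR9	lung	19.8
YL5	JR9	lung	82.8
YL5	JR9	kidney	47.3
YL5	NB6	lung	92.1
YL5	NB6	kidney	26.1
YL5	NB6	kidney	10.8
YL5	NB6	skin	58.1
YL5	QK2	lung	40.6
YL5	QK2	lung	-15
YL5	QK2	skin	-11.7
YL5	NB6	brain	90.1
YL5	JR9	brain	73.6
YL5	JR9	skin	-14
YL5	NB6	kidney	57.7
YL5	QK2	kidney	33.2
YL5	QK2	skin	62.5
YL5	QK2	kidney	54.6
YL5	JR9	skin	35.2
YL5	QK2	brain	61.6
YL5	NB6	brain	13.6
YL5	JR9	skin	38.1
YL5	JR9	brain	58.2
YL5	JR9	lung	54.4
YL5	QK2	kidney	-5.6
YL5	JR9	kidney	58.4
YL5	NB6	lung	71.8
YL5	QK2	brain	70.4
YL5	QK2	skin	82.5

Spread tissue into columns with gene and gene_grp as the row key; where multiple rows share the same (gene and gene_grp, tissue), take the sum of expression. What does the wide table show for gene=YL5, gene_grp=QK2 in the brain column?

219.8

Rows with gene=YL5, gene_grp=QK2 and tissue=brain: expression values are 87.8, 61.6, 70.4.
87.8 + 61.6 + 70.4 = 219.8.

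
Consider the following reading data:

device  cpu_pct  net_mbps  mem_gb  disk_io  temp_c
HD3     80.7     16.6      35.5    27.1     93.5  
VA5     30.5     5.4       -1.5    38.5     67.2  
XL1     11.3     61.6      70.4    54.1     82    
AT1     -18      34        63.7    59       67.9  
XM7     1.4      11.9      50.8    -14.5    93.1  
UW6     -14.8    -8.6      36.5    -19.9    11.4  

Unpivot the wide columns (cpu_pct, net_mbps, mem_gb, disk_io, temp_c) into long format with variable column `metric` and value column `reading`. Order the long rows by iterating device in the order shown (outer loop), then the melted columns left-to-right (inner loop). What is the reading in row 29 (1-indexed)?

-19.9

30 rows total (6 × 5). Row 29: index ⌊(29-1)/5⌋ = 5 into device → UW6; (29-1) mod 5 = 3 into the melted columns → disk_io.
So row 29 is (UW6, disk_io, -19.9); reading = -19.9.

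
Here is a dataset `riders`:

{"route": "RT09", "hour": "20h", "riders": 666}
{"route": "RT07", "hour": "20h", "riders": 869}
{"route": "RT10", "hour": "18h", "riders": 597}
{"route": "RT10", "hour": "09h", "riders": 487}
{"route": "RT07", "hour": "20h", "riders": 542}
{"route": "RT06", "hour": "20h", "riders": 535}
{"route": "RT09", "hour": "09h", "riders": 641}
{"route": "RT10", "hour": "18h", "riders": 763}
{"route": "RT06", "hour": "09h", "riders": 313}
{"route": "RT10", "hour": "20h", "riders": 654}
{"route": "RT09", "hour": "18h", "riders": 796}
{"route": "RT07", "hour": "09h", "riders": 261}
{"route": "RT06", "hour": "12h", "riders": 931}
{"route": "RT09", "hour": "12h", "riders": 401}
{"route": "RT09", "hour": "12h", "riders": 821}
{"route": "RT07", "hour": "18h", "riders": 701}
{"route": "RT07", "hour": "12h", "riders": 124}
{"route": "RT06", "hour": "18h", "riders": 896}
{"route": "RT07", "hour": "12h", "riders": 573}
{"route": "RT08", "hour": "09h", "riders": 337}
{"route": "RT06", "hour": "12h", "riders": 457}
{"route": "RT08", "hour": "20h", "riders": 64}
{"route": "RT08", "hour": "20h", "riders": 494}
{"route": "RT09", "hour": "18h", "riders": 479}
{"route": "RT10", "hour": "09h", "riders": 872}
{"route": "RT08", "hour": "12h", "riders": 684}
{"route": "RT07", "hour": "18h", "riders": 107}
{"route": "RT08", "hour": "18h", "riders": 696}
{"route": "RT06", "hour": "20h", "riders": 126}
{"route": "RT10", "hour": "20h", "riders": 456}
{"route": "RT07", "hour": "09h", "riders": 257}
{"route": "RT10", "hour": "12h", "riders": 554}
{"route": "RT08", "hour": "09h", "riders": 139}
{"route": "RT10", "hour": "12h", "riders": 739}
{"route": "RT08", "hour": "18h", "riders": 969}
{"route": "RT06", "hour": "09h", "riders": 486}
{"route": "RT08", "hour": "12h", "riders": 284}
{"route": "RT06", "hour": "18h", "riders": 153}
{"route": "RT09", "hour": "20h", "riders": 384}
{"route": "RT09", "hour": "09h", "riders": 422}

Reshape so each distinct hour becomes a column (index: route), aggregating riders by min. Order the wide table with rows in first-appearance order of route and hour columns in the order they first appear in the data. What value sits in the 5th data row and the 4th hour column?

284

With rows in first-appearance order of route, row 5 is route=RT08. hour columns in first-appearance order: 20h, 18h, 09h, 12h; column 4 is 12h.
Long rows with route=RT08, hour=12h: min(684, 284) = 284.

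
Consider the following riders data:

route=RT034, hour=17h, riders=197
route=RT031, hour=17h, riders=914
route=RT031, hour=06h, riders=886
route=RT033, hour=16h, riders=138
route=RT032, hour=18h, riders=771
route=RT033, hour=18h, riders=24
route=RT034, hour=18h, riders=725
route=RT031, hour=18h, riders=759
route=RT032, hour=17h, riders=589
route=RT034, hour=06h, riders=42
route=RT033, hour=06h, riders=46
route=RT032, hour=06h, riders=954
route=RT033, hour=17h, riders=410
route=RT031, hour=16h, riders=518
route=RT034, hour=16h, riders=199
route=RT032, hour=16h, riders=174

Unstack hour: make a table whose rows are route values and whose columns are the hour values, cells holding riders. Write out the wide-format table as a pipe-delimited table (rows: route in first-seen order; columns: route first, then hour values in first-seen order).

Columns: route plus the 4 distinct hour values (17h, 06h, 16h, 18h).
For example, row RT034 column 17h takes riders=197 from the long row (RT034, 17h).

| route | 17h | 06h | 16h | 18h |
| RT034 | 197 | 42 | 199 | 725 |
| RT031 | 914 | 886 | 518 | 759 |
| RT033 | 410 | 46 | 138 | 24 |
| RT032 | 589 | 954 | 174 | 771 |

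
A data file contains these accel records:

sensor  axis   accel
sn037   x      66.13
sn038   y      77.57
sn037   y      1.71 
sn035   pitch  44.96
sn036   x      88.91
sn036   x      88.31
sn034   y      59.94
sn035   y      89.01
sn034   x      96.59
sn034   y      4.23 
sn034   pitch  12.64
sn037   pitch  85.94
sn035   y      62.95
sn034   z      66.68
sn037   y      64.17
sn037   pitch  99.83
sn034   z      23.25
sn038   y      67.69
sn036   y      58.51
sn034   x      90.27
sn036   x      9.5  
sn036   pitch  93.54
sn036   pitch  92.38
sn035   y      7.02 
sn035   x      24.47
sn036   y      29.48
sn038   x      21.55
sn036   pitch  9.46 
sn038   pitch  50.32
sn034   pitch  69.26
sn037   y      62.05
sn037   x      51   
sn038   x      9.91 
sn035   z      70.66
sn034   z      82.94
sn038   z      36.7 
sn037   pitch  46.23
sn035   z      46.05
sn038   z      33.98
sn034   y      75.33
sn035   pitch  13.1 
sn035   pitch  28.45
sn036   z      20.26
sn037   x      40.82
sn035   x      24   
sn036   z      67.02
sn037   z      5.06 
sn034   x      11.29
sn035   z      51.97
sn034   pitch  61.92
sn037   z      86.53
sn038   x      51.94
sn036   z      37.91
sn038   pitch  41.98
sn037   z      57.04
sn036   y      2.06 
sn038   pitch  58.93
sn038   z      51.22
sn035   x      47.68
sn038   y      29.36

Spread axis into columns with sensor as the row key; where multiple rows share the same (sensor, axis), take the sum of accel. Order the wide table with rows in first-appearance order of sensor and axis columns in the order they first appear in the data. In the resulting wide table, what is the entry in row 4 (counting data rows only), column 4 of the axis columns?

With rows in first-appearance order of sensor, row 4 is sensor=sn036. axis columns in first-appearance order: x, y, pitch, z; column 4 is z.
Long rows with sensor=sn036, axis=z: 20.26 + 67.02 + 37.91 = 125.19.

125.19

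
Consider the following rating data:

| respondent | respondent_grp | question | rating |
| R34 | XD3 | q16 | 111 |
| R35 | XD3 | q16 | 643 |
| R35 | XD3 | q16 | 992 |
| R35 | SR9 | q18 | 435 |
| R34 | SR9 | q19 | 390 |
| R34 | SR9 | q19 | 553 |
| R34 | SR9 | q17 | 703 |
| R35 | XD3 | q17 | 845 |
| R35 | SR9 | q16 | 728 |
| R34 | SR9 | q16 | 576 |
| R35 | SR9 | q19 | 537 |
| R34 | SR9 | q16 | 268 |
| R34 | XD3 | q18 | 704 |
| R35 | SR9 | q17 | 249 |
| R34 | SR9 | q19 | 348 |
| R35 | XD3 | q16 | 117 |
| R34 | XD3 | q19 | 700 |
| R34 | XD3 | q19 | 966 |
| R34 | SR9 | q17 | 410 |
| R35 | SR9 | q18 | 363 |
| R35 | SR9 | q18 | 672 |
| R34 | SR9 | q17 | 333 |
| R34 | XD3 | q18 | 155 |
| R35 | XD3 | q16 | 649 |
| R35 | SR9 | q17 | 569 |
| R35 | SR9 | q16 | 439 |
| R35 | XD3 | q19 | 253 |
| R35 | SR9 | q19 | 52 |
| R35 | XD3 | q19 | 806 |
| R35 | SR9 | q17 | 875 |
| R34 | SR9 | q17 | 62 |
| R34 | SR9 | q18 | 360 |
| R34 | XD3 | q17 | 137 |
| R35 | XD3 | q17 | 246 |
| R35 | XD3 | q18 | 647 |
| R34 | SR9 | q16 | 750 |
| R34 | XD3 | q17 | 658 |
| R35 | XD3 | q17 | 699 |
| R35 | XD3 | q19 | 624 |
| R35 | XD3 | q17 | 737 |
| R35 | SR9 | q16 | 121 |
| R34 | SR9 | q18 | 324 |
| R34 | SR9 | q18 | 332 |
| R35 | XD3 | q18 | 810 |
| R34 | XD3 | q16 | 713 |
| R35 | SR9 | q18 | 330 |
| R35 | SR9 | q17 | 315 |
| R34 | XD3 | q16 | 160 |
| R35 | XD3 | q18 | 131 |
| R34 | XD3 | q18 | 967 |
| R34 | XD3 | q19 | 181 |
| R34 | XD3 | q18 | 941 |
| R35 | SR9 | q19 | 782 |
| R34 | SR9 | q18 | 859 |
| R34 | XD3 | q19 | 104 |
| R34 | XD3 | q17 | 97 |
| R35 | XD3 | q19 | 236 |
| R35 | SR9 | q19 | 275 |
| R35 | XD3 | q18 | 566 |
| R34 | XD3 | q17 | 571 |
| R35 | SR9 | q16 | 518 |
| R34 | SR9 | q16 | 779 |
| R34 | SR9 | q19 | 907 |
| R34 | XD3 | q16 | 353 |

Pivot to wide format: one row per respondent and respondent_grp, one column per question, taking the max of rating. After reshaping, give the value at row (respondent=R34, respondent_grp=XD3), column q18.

Rows with respondent=R34, respondent_grp=XD3 and question=q18: rating values are 704, 155, 967, 941.
max(704, 155, 967, 941) = 967.

967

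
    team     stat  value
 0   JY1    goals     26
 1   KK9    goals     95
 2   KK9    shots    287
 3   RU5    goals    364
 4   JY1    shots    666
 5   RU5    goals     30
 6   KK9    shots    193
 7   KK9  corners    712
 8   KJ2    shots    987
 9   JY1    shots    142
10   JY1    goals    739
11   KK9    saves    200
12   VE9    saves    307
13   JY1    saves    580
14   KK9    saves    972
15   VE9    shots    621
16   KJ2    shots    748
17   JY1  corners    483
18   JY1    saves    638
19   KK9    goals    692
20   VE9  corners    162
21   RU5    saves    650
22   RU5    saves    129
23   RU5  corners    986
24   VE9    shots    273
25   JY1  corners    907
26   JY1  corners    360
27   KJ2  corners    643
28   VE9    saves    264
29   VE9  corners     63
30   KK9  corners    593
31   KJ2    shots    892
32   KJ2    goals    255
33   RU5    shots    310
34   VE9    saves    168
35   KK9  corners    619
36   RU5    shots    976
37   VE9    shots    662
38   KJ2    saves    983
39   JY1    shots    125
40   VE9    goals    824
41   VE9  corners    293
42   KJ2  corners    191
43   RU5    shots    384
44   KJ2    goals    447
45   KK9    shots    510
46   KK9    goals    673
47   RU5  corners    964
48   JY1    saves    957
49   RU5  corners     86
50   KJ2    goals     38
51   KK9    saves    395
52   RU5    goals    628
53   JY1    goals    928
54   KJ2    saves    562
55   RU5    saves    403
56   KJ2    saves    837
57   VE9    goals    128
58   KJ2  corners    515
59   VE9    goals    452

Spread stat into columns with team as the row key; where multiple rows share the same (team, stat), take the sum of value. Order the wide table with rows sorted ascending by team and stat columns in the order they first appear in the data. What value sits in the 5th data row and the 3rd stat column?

With rows sorted ascending by team, row 5 is team=VE9. stat columns in first-appearance order: goals, shots, corners, saves; column 3 is corners.
Long rows with team=VE9, stat=corners: 162 + 63 + 293 = 518.

518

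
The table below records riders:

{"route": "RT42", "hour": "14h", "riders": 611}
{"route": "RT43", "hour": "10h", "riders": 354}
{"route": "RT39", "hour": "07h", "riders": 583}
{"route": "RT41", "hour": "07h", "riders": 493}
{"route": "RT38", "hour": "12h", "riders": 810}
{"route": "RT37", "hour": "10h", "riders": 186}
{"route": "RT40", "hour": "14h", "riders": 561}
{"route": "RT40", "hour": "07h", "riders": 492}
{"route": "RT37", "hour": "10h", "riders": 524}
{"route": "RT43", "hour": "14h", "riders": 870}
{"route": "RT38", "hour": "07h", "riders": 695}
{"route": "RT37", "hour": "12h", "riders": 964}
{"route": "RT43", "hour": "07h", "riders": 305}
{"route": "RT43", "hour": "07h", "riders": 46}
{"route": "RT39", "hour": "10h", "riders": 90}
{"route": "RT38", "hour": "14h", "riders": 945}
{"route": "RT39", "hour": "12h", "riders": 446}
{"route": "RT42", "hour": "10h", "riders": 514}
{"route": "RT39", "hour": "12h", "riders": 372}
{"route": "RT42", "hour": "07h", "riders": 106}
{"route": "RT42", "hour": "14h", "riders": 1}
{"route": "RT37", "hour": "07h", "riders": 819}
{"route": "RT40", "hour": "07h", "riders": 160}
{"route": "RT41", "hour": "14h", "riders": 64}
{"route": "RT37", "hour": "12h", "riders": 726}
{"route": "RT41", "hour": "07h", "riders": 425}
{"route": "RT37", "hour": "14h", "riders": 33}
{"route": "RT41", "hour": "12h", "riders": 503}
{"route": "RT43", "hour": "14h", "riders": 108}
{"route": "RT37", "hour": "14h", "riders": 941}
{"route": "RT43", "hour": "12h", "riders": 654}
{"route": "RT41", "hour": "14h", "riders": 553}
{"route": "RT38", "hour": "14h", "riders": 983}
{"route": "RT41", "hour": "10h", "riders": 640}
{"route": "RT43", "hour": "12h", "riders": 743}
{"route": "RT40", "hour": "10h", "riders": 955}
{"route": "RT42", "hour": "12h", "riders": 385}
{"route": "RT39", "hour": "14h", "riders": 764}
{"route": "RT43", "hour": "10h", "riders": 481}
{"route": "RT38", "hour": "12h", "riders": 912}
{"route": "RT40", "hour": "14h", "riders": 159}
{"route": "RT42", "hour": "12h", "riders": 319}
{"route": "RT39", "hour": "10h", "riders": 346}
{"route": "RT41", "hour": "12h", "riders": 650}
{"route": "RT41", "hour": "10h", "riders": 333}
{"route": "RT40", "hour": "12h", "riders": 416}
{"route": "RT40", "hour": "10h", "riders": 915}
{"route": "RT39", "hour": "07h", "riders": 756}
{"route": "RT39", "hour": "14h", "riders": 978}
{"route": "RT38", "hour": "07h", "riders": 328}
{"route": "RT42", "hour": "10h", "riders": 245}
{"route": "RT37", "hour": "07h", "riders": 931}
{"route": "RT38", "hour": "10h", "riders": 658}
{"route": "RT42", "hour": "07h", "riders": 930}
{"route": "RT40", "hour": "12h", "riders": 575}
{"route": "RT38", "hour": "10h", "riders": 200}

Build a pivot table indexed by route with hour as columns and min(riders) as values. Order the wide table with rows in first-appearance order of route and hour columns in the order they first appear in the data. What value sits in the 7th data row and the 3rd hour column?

With rows in first-appearance order of route, row 7 is route=RT40. hour columns in first-appearance order: 14h, 10h, 07h, 12h; column 3 is 07h.
Long rows with route=RT40, hour=07h: min(492, 160) = 160.

160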